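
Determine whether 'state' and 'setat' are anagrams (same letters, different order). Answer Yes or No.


Sorted letters of 'state': 'aestt'
Sorted letters of 'setat': 'aestt'
They match.

Yes


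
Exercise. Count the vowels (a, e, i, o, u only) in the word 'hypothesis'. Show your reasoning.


Vowels in 'hypothesis': o, e, i = 3 vowels.

3


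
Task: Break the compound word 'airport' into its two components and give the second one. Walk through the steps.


Split 'airport' into 'air' + 'port'. The second part is 'port'.

port


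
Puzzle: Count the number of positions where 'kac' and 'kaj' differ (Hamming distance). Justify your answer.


Alignment:
Position 1: 'k' vs 'k' = match
Position 2: 'a' vs 'a' = match
Position 3: 'c' vs 'j' = DIFFER
Total differences: 1

1


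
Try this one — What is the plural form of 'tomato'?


Apply rule: Add -es (consonant + o). 'tomato' becomes 'tomatoes'.

tomatoes


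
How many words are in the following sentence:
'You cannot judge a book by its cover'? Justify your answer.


Split into words: You | cannot | judge | a | book | by | its | cover = 8 words.

8


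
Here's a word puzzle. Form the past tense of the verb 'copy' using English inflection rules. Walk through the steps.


Apply rule: Change -y to -ied. 'copy' becomes 'copied'.

copied


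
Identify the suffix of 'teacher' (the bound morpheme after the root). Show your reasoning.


The word 'teacher' = 'teach' (root) + '-er' (suffix). The suffix is '-er'.

er


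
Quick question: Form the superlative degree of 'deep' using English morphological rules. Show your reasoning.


Apply superlative formation (add -est): 'deep' -> 'deepest'.

deepest


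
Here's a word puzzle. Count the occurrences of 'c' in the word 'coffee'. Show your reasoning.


Letter 'c' in 'coffee': found at position(s) 1 = 1 occurrence(s).

1


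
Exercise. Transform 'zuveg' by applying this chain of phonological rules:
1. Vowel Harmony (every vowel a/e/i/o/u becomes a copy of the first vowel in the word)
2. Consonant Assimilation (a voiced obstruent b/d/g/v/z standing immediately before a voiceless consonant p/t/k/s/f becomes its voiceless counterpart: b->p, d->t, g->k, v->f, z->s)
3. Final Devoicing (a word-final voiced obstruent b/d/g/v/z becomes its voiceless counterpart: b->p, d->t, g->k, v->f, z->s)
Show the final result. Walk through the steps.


Starting form: 'zuveg'
Rule 1: Vowel Harmony: all vowels become 'u' (matching first vowel). 'zuveg' -> 'zuvug'
Rule 2: Consonant Assimilation: no voiced obstruent (b/d/g/v/z) stands immediately before a voiceless consonant (p/t/k/s/f). No change.
Rule 3: Final Devoicing: word-final voiced obstruent 'g' becomes voiceless 'k'. 'zuvug' -> 'zuvuk'
Final form: 'zuvuk'

zuvuk


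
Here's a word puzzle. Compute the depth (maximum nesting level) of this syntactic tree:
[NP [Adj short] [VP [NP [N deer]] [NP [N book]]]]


Count bracket nesting levels:
'[' at pos 0: depth = 1
'[' at pos 4: depth = 2
'[' at pos 16: depth = 2
'[' at pos 20: depth = 3
'[' at pos 24: depth = 4
'[' at pos 34: depth = 3
'[' at pos 38: depth = 4
Maximum depth reached: 4

4


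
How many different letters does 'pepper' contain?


Unique letters in 'pepper': {e, p, r} = 3 distinct letters.

3


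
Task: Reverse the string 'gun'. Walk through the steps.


Reverse 'gun' character by character: 'nug'.

nug


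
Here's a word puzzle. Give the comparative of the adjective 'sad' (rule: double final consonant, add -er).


Apply comparative formation (double final consonant, add -er): 'sad' -> 'sadder'.

sadder


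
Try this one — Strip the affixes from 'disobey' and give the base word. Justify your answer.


Remove prefix 'dis' from 'disobey' to get root 'obey'.

obey


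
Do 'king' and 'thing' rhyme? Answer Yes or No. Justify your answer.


Rime (stressed vowel + following sounds) of 'king': -ing = /ɪŋ/
Rime of 'thing': -ing = /ɪŋ/
/ɪŋ/ and /ɪŋ/ are the same ending sound, so the words rhyme.

Yes


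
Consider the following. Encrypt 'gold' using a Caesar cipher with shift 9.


Shift each letter by 9: g -> p, o -> x, l -> u, d -> m. Result: 'pxum'.

pxum


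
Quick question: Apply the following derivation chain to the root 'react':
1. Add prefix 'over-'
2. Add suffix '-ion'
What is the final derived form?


Step 1: Add prefix 'over-' to 'react' = 'overreact'
Step 2: Add suffix '-ion' to 'overreact' = 'overreaction'

overreaction


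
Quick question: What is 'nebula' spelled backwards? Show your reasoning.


Reverse 'nebula' character by character: 'aluben'.

aluben


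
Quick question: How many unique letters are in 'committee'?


Unique letters in 'committee': {c, e, i, m, o, t} = 6 distinct letters.

6


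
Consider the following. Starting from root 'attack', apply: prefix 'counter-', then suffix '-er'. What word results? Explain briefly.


Step 1: Add prefix 'counter-' to 'attack' = 'counterattack'
Step 2: Add suffix '-er' to 'counterattack' = 'counterattacker'

counterattacker


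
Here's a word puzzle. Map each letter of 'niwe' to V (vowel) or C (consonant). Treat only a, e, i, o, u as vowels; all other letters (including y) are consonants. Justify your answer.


Letter mapping: n = C, i = V, w = C, e = V.

CVCV


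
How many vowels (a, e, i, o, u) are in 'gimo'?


Vowels in 'gimo': i, o = 2 vowels.

2


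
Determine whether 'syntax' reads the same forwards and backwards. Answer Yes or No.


Forward: 'syntax'
Reversed: 'xatnys'
They differ.

No


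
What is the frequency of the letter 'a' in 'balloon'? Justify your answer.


Letter 'a' in 'balloon': found at position(s) 2 = 1 occurrence(s).

1


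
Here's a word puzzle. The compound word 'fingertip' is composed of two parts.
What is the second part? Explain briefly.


Split 'fingertip' into 'finger' + 'tip'. The second part is 'tip'.

tip


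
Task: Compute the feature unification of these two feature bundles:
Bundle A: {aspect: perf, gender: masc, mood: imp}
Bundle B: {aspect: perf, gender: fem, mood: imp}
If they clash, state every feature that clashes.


Compare features:
aspect: A=perf vs B=perf -> unified: perf
gender: A=masc vs B=fem -> CLASH
mood: A=imp vs B=imp -> unified: imp
Clash detected on feature 'gender' (masc vs fem); unification fails.

CLASH on 'gender' (masc vs fem)


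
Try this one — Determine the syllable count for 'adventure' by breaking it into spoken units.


Break 'adventure' into syllables: ad-ven-ture -> ad | ven | ture = 3 syllables

3 syllables


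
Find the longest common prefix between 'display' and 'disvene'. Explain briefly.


Compare from the start: 3 characters match: 'dis'. Mismatch at position 4: 'p' vs 'v'.

dis


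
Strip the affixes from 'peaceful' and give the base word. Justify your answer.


Remove suffix '-ful' from 'peaceful' to get root 'peace'.

peace


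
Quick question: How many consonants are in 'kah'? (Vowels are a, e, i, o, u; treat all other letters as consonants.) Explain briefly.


Consonants in 'kah': k, h = 2 consonants.

2


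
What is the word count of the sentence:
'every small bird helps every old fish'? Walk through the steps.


Split into words: every | small | bird | helps | every | old | fish = 7 words.

7


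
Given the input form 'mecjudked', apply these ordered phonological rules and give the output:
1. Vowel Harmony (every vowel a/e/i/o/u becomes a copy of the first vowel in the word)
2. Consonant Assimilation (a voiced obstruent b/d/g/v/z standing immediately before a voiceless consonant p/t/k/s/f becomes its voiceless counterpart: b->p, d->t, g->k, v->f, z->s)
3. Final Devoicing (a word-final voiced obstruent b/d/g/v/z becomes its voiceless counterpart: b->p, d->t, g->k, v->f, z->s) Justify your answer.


Starting form: 'mecjudked'
Rule 1: Vowel Harmony: all vowels become 'e' (matching first vowel). 'mecjudked' -> 'mecjedked'
Rule 2: Consonant Assimilation: voiced obstruent before voiceless consonant becomes voiceless ('dk' -> 'tk'). 'mecjedked' -> 'mecjetked'
Rule 3: Final Devoicing: word-final voiced obstruent 'd' becomes voiceless 't'. 'mecjetked' -> 'mecjetket'
Final form: 'mecjetket'

mecjetket


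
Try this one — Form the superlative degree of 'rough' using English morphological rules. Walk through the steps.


Apply superlative formation (add -est): 'rough' -> 'roughest'.

roughest


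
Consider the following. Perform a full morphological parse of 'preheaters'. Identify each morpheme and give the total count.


Step 1: Identify prefix: 'pre' (meaning: before)
Step 2: Identify root: 'heat'
Step 3: Identify suffix(es): 'er, s'
Decomposition: pre- (prefix: before) + heat (root) + -er (suffix: one who) + -s (plural)
Total morphemes: 4

4 morphemes (pre- (prefix: before) + heat (root) + -er (suffix: one who) + -s (plural))


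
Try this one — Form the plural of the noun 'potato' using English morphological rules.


Apply rule: Add -es (consonant + o). 'potato' becomes 'potatoes'.

potatoes


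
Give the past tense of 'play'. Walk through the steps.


Apply rule: Add -ed. 'play' becomes 'played'.

played


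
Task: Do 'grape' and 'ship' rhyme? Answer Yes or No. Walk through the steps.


Rime (stressed vowel + following sounds) of 'grape': -ape = /eɪp/
Rime of 'ship': -ip = /ɪp/
/eɪp/ and /ɪp/ are different ending sounds, so the words do not rhyme.

No


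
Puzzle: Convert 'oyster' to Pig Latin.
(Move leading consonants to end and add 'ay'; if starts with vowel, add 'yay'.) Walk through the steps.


'oyster' starts with a vowel, so add 'yay': 'oysteryay'.

oysteryay


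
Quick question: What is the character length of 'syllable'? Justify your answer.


Spell out 'syllable' and number each letter: s(1), y(2), l(3), l(4), a(5), b(6), l(7), e(8). Total: 8 letters.

8


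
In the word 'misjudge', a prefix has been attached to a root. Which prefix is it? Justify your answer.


The word 'misjudge' = 'mis' (prefix) + 'judge' (root). The prefix is 'mis'.

mis


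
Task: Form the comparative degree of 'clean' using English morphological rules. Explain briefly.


Apply comparative formation (add -er): 'clean' -> 'cleaner'.

cleaner


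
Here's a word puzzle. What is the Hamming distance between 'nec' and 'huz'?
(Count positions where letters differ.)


Alignment:
Position 1: 'n' vs 'h' = DIFFER
Position 2: 'e' vs 'u' = DIFFER
Position 3: 'c' vs 'z' = DIFFER
Total differences: 3

3


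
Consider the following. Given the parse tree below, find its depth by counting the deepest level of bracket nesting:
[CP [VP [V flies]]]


Count bracket nesting levels:
'[' at pos 0: depth = 1
'[' at pos 4: depth = 2
'[' at pos 8: depth = 3
Maximum depth reached: 3

3


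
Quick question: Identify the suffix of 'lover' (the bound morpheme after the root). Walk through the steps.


The word 'lover' = 'love' (root) + '-er' (suffix). The suffix is '-er'.

er


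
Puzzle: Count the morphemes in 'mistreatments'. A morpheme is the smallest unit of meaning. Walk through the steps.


Decomposition: mis- (prefix) + treat (root) + -ment (suffix) + -s (plural) = 4 morpheme(s)

4 morphemes


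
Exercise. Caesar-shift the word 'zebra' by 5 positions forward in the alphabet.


Shift each letter by 5: z -> e, e -> j, b -> g, r -> w, a -> f. Result: 'ejgwf'.

ejgwf


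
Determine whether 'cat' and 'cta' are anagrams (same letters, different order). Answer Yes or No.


Sorted letters of 'cat': 'act'
Sorted letters of 'cta': 'act'
They match.

Yes


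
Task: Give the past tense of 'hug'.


Apply rule: Double final consonant and add -ed. 'hug' becomes 'hugged'.

hugged


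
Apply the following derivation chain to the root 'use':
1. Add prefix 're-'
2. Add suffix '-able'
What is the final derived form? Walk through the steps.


Step 1: Add prefix 're-' to 'use' = 'reuse'
Step 2: Add suffix '-able' to 'reuse' = 'reusable'

reusable


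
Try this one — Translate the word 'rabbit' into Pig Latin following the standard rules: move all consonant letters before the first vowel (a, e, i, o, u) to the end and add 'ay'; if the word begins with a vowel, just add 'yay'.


'rabbit': move consonant cluster 'r' to end and add 'ay': 'abbitray'.

abbitray


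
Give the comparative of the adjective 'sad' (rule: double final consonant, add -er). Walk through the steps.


Apply comparative formation (double final consonant, add -er): 'sad' -> 'sadder'.

sadder


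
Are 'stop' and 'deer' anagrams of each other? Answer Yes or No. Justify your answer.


Sorted letters of 'stop': 'opst'
Sorted letters of 'deer': 'deer'
They do not match.

No


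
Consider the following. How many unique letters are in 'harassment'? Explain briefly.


Unique letters in 'harassment': {a, e, h, m, n, r, s, t} = 8 distinct letters.

8


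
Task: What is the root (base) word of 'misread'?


Remove prefix 'mis' from 'misread' to get root 'read'.

read


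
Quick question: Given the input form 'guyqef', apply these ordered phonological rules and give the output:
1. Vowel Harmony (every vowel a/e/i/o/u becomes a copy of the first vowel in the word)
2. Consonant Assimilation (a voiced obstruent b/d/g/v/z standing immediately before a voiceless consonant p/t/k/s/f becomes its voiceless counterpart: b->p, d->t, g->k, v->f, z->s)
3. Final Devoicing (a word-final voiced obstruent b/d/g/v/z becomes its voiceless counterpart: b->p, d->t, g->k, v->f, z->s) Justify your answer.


Starting form: 'guyqef'
Rule 1: Vowel Harmony: all vowels become 'u' (matching first vowel). 'guyqef' -> 'guyquf'
Rule 2: Consonant Assimilation: no voiced obstruent (b/d/g/v/z) stands immediately before a voiceless consonant (p/t/k/s/f). No change.
Rule 3: Final Devoicing: final consonant 'f' is not one of the voiced obstruents b/d/g/v/z. No change.
Final form: 'guyquf'

guyquf


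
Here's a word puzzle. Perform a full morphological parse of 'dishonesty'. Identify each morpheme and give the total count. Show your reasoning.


Step 1: Identify prefix: 'dis' (meaning: not/apart)
Step 2: Identify root: 'honest'
Step 3: Identify suffix(es): 'y'
Decomposition: dis- (prefix: not/apart) + honest (root) + -y (suffix: quality)
Total morphemes: 3

3 morphemes (dis- (prefix: not/apart) + honest (root) + -y (suffix: quality))


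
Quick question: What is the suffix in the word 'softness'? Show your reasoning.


The word 'softness' = 'soft' (root) + '-ness' (suffix). The suffix is '-ness'.

ness


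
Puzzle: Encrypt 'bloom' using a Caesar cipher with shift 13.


Shift each letter by 13: b -> o, l -> y, o -> b, o -> b, m -> z. Result: 'oybbz'.

oybbz


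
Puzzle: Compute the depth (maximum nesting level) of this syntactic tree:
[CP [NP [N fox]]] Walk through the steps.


Count bracket nesting levels:
'[' at pos 0: depth = 1
'[' at pos 4: depth = 2
'[' at pos 8: depth = 3
Maximum depth reached: 3

3


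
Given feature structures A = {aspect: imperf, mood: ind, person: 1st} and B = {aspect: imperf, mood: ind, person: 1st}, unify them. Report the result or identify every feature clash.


Compare features:
aspect: A=imperf vs B=imperf -> unified: imperf
mood: A=ind vs B=ind -> unified: ind
person: A=1st vs B=1st -> unified: 1st
No clashes found.

Unified: {aspect: imperf, mood: ind, person: 1st}


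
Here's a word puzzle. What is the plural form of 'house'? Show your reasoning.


Apply rule: Add -s. 'house' becomes 'houses'.

houses


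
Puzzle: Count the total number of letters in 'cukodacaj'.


Spell out 'cukodacaj' and number each letter: c(1), u(2), k(3), o(4), d(5), a(6), c(7), a(8), j(9). Total: 9 letters.

9


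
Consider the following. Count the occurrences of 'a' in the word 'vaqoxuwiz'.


Letter 'a' in 'vaqoxuwiz': found at position(s) 2 = 1 occurrence(s).

1


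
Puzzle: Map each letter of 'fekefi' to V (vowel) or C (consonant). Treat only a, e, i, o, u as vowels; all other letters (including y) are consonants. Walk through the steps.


Letter mapping: f = C, e = V, k = C, e = V, f = C, i = V.

CVCVCV


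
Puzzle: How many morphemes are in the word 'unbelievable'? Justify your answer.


Decomposition: un- (prefix) + believe (root) + -able (suffix) = 3 morpheme(s)

3 morphemes


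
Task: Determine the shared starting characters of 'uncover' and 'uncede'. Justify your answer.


Compare from the start: 3 characters match: 'unc'. Mismatch at position 4: 'o' vs 'e'.

unc


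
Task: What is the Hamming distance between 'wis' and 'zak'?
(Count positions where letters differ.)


Alignment:
Position 1: 'w' vs 'z' = DIFFER
Position 2: 'i' vs 'a' = DIFFER
Position 3: 's' vs 'k' = DIFFER
Total differences: 3

3


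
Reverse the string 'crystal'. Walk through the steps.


Reverse 'crystal' character by character: 'latsyrc'.

latsyrc


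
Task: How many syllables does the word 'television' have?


Break 'television' into syllables: tel-e-vi-sion -> tel | e | vi | sion = 4 syllables

4 syllables


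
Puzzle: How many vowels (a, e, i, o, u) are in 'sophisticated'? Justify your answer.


Vowels in 'sophisticated': o, i, i, a, e = 5 vowels.

5


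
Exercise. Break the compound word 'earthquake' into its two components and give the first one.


Split 'earthquake' into 'earth' + 'quake'. The first part is 'earth'.

earth


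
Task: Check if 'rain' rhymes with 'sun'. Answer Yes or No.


Rime (stressed vowel + following sounds) of 'rain': -ain = /eɪn/
Rime of 'sun': -un = /ʌn/
/eɪn/ and /ʌn/ are different ending sounds, so the words do not rhyme.

No


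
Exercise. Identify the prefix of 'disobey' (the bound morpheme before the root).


The word 'disobey' = 'dis' (prefix) + 'obey' (root). The prefix is 'dis'.

dis


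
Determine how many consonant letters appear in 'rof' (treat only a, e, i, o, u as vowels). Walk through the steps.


Consonants in 'rof': r, f = 2 consonants.

2


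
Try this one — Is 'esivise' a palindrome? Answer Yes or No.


Forward: 'esivise'
Reversed: 'esivise'
They are identical.

Yes


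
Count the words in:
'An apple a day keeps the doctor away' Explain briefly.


Split into words: An | apple | a | day | keeps | the | doctor | away = 8 words.

8


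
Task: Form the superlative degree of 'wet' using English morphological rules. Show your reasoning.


Apply superlative formation (double final consonant, add -est): 'wet' -> 'wettest'.

wettest


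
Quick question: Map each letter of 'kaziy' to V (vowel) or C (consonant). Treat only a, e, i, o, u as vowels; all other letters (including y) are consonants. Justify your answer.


Letter mapping: k = C, a = V, z = C, i = V, y = C.

CVCVC


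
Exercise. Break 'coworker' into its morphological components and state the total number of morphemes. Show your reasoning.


Step 1: Identify prefix: 'co' (meaning: together)
Step 2: Identify root: 'work'
Step 3: Identify suffix(es): 'er'
Decomposition: co- (prefix: together) + work (root) + -er (suffix: one who)
Total morphemes: 3

3 morphemes (co- (prefix: together) + work (root) + -er (suffix: one who))


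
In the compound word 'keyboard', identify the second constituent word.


Split 'keyboard' into 'key' + 'board'. The second part is 'board'.

board


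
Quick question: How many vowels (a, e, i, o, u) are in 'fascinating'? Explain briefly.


Vowels in 'fascinating': a, i, a, i = 4 vowels.

4


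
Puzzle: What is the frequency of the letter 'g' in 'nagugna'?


Letter 'g' in 'nagugna': found at position(s) 3, 5 = 2 occurrence(s).

2


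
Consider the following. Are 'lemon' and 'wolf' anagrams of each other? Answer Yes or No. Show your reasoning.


Sorted letters of 'lemon': 'elmno'
Sorted letters of 'wolf': 'flow'
They do not match.

No


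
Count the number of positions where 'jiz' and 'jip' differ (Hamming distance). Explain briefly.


Alignment:
Position 1: 'j' vs 'j' = match
Position 2: 'i' vs 'i' = match
Position 3: 'z' vs 'p' = DIFFER
Total differences: 1

1


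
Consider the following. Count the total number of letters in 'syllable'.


Spell out 'syllable' and number each letter: s(1), y(2), l(3), l(4), a(5), b(6), l(7), e(8). Total: 8 letters.

8


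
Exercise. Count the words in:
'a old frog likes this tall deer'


Split into words: a | old | frog | likes | this | tall | deer = 7 words.

7


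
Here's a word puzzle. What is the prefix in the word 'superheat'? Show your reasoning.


The word 'superheat' = 'super' (prefix) + 'heat' (root). The prefix is 'super'.

super


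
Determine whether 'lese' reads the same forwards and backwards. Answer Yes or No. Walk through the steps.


Forward: 'lese'
Reversed: 'esel'
They differ.

No


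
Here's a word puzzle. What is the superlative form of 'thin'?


Apply superlative formation (double final consonant, add -est): 'thin' -> 'thinnest'.

thinnest


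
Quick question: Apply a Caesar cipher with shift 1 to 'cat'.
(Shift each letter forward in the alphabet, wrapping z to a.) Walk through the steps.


Shift each letter by 1: c -> d, a -> b, t -> u. Result: 'dbu'.

dbu


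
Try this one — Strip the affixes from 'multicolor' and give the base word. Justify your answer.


Remove prefix 'multi' from 'multicolor' to get root 'color'.

color


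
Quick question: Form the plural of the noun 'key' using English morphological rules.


Apply rule: Add -s. 'key' becomes 'keys'.

keys


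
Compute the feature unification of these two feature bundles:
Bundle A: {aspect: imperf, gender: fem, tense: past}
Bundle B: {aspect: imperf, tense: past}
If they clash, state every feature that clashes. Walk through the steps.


Compare features:
aspect: A=imperf vs B=imperf -> unified: imperf
gender: A=fem vs B=_ -> unified: fem
tense: A=past vs B=past -> unified: past
No clashes found.

Unified: {aspect: imperf, gender: fem, tense: past}


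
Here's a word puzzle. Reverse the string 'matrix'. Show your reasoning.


Reverse 'matrix' character by character: 'xirtam'.

xirtam


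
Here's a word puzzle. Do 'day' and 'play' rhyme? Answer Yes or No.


Rime (stressed vowel + following sounds) of 'day': -ay = /eɪ/
Rime of 'play': -ay = /eɪ/
/eɪ/ and /eɪ/ are the same ending sound, so the words rhyme.

Yes


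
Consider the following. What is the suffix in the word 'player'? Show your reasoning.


The word 'player' = 'play' (root) + '-er' (suffix). The suffix is '-er'.

er


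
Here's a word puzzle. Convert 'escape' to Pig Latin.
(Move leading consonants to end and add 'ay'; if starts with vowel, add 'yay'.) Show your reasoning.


'escape' starts with a vowel, so add 'yay': 'escapeyay'.

escapeyay


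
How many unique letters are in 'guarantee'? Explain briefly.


Unique letters in 'guarantee': {a, e, g, n, r, t, u} = 7 distinct letters.

7


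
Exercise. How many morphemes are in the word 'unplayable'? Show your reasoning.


Decomposition: un- (prefix) + play (root) + -able (suffix) = 3 morpheme(s)

3 morphemes


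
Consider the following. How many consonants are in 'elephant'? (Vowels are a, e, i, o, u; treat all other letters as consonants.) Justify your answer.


Consonants in 'elephant': l, p, h, n, t = 5 consonants.

5


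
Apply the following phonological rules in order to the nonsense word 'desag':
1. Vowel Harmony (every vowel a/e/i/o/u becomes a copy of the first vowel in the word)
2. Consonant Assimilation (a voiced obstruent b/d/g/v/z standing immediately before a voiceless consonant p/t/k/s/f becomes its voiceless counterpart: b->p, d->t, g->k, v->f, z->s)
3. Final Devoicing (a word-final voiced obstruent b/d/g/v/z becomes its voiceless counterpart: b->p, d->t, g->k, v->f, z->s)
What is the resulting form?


Starting form: 'desag'
Rule 1: Vowel Harmony: all vowels become 'e' (matching first vowel). 'desag' -> 'deseg'
Rule 2: Consonant Assimilation: no voiced obstruent (b/d/g/v/z) stands immediately before a voiceless consonant (p/t/k/s/f). No change.
Rule 3: Final Devoicing: word-final voiced obstruent 'g' becomes voiceless 'k'. 'deseg' -> 'desek'
Final form: 'desek'

desek


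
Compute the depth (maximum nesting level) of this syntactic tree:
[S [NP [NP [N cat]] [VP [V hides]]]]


Count bracket nesting levels:
'[' at pos 0: depth = 1
'[' at pos 3: depth = 2
'[' at pos 7: depth = 3
'[' at pos 11: depth = 4
'[' at pos 20: depth = 3
'[' at pos 24: depth = 4
Maximum depth reached: 4

4


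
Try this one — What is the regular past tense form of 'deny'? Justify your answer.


Apply rule: Change -y to -ied. 'deny' becomes 'denied'.

denied


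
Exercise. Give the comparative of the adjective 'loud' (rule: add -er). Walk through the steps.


Apply comparative formation (add -er): 'loud' -> 'louder'.

louder


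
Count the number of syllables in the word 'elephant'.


Break 'elephant' into syllables: el-e-phant -> el | e | phant = 3 syllables

3 syllables


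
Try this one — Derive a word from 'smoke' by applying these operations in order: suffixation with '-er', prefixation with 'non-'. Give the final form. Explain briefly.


Step 1: Add suffix '-er' to 'smoke' = 'smoker'
Step 2: Add prefix 'non-' to 'smoker' = 'nonsmoker'

nonsmoker


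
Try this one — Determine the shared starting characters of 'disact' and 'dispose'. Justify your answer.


Compare from the start: 3 characters match: 'dis'. Mismatch at position 4: 'a' vs 'p'.

dis


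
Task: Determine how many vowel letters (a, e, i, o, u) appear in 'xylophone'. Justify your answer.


Vowels in 'xylophone': o, o, e = 3 vowels.

3


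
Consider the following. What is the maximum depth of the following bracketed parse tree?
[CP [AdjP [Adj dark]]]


Count bracket nesting levels:
'[' at pos 0: depth = 1
'[' at pos 4: depth = 2
'[' at pos 10: depth = 3
Maximum depth reached: 3

3


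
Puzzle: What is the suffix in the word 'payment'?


The word 'payment' = 'pay' (root) + '-ment' (suffix). The suffix is '-ment'.

ment


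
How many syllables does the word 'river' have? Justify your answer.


Break 'river' into syllables: riv-er -> riv | er = 2 syllables

2 syllables


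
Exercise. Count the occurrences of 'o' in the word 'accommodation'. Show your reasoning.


Letter 'o' in 'accommodation': found at position(s) 4, 7, 12 = 3 occurrence(s).

3


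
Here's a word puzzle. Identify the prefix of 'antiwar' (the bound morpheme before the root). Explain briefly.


The word 'antiwar' = 'anti' (prefix) + 'war' (root). The prefix is 'anti'.

anti


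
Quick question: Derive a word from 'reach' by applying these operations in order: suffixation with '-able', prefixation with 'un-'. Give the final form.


Step 1: Add suffix '-able' to 'reach' = 'reachable'
Step 2: Add prefix 'un-' to 'reachable' = 'unreachable'

unreachable


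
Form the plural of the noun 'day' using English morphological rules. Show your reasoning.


Apply rule: Add -s. 'day' becomes 'days'.

days


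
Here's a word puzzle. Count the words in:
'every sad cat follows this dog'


Split into words: every | sad | cat | follows | this | dog = 6 words.

6


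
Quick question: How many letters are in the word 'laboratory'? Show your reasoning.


Spell out 'laboratory' and number each letter: l(1), a(2), b(3), o(4), r(5), a(6), t(7), o(8), r(9), y(10). Total: 10 letters.

10


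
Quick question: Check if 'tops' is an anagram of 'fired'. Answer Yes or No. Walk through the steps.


Sorted letters of 'tops': 'opst'
Sorted letters of 'fired': 'defir'
They do not match.

No


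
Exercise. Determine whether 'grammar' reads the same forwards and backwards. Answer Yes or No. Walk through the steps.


Forward: 'grammar'
Reversed: 'rammarg'
They differ.

No


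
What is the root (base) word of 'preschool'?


Remove prefix 'pre' from 'preschool' to get root 'school'.

school


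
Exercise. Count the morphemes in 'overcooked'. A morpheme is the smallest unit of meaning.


Decomposition: over- (prefix) + cook (root) + -ed (suffix) = 3 morpheme(s)

3 morphemes


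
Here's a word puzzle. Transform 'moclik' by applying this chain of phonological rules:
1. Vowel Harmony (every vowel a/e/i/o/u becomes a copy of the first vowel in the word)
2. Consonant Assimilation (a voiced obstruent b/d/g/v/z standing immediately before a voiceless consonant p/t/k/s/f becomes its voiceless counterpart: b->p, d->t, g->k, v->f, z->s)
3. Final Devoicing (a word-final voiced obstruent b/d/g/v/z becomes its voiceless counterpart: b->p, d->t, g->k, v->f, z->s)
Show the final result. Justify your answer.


Starting form: 'moclik'
Rule 1: Vowel Harmony: all vowels become 'o' (matching first vowel). 'moclik' -> 'moclok'
Rule 2: Consonant Assimilation: no voiced obstruent (b/d/g/v/z) stands immediately before a voiceless consonant (p/t/k/s/f). No change.
Rule 3: Final Devoicing: final consonant 'k' is not one of the voiced obstruents b/d/g/v/z. No change.
Final form: 'moclok'

moclok


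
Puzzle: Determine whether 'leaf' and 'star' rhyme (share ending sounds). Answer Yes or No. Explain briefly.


Rime (stressed vowel + following sounds) of 'leaf': -eaf = /iːf/
Rime of 'star': -ar = /ɑːr/
/iːf/ and /ɑːr/ are different ending sounds, so the words do not rhyme.

No


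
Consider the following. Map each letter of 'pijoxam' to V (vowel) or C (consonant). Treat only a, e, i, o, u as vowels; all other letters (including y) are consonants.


Letter mapping: p = C, i = V, j = C, o = V, x = C, a = V, m = C.

CVCVCVC


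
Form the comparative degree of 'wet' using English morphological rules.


Apply comparative formation (double final consonant, add -er): 'wet' -> 'wetter'.

wetter


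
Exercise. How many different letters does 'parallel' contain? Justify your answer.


Unique letters in 'parallel': {a, e, l, p, r} = 5 distinct letters.

5


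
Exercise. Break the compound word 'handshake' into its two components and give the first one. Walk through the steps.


Split 'handshake' into 'hand' + 'shake'. The first part is 'hand'.

hand


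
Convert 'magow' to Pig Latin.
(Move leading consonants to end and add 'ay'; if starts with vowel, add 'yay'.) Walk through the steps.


'magow': move consonant cluster 'm' to end and add 'ay': 'agowmay'.

agowmay


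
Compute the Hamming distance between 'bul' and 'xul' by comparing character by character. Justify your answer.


Alignment:
Position 1: 'b' vs 'x' = DIFFER
Position 2: 'u' vs 'u' = match
Position 3: 'l' vs 'l' = match
Total differences: 1

1


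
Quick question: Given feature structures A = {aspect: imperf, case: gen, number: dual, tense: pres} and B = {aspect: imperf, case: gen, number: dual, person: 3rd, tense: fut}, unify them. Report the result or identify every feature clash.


Compare features:
aspect: A=imperf vs B=imperf -> unified: imperf
case: A=gen vs B=gen -> unified: gen
number: A=dual vs B=dual -> unified: dual
person: A=_ vs B=3rd -> unified: 3rd
tense: A=pres vs B=fut -> CLASH
Clash detected on feature 'tense' (pres vs fut); unification fails.

CLASH on 'tense' (pres vs fut)


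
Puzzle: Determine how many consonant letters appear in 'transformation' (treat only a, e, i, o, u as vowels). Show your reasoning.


Consonants in 'transformation': t, r, n, s, f, r, m, t, n = 9 consonants.

9


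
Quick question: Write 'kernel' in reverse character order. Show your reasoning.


Reverse 'kernel' character by character: 'lenrek'.

lenrek


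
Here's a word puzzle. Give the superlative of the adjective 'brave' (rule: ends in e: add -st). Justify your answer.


Apply superlative formation (ends in e: add -st): 'brave' -> 'bravest'.

bravest


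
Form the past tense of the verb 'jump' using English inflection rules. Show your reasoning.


Apply rule: Add -ed. 'jump' becomes 'jumped'.

jumped


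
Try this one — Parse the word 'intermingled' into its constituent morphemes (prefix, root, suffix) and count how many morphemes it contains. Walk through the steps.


Step 1: Identify prefix: 'inter' (meaning: between)
Step 2: Identify root: 'mingle'
Step 3: Identify suffix(es): 'ed'
Decomposition: inter- (prefix: between) + mingle (root) + -ed (suffix: past)
Total morphemes: 3

3 morphemes (inter- (prefix: between) + mingle (root) + -ed (suffix: past))


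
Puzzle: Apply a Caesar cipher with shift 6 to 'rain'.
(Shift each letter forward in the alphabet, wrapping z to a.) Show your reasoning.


Shift each letter by 6: r -> x, a -> g, i -> o, n -> t. Result: 'xgot'.

xgot


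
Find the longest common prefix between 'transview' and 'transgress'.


Compare from the start: 5 characters match: 'trans'. Mismatch at position 6: 'v' vs 'g'.

trans


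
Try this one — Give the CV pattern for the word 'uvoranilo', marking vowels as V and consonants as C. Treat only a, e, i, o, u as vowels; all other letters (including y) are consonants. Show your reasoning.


Letter mapping: u = V, v = C, o = V, r = C, a = V, n = C, i = V, l = C, o = V.

VCVCVCVCV


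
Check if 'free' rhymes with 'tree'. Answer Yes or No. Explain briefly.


Rime (stressed vowel + following sounds) of 'free': -ee = /iː/
Rime of 'tree': -ee = /iː/
/iː/ and /iː/ are the same ending sound, so the words rhyme.

Yes


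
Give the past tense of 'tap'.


Apply rule: Double final consonant and add -ed. 'tap' becomes 'tapped'.

tapped


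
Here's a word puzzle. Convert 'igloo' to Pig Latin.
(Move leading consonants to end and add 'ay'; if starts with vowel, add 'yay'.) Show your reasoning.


'igloo' starts with a vowel, so add 'yay': 'iglooyay'.

iglooyay


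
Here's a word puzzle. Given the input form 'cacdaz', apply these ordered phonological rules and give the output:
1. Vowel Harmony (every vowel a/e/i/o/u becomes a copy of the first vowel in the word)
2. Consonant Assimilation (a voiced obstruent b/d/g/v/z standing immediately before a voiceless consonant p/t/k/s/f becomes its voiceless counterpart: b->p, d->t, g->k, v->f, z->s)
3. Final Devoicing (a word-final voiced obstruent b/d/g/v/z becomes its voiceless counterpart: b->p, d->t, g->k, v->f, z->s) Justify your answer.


Starting form: 'cacdaz'
Rule 1: Vowel Harmony: all vowels already match. No change.
Rule 2: Consonant Assimilation: no voiced obstruent (b/d/g/v/z) stands immediately before a voiceless consonant (p/t/k/s/f). No change.
Rule 3: Final Devoicing: word-final voiced obstruent 'z' becomes voiceless 's'. 'cacdaz' -> 'cacdas'
Final form: 'cacdas'

cacdas


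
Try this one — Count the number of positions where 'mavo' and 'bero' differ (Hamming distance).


Alignment:
Position 1: 'm' vs 'b' = DIFFER
Position 2: 'a' vs 'e' = DIFFER
Position 3: 'v' vs 'r' = DIFFER
Position 4: 'o' vs 'o' = match
Total differences: 3

3


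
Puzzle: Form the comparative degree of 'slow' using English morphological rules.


Apply comparative formation (add -er): 'slow' -> 'slower'.

slower


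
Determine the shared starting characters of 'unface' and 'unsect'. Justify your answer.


Compare from the start: 2 characters match: 'un'. Mismatch at position 3: 'f' vs 's'.

un


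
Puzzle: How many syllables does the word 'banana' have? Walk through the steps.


Break 'banana' into syllables: ba-na-na -> ba | na | na = 3 syllables

3 syllables


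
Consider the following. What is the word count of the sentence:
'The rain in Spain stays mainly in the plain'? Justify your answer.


Split into words: The | rain | in | Spain | stays | mainly | in | the | plain = 9 words.

9


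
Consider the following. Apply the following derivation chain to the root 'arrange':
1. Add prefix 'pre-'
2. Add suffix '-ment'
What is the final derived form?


Step 1: Add prefix 'pre-' to 'arrange' = 'prearrange'
Step 2: Add suffix '-ment' to 'prearrange' = 'prearrangement'

prearrangement


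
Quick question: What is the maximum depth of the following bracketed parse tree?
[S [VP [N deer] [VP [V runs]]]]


Count bracket nesting levels:
'[' at pos 0: depth = 1
'[' at pos 3: depth = 2
'[' at pos 7: depth = 3
'[' at pos 16: depth = 3
'[' at pos 20: depth = 4
Maximum depth reached: 4

4


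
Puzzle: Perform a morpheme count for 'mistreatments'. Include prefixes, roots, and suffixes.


Decomposition: mis- (prefix) + treat (root) + -ment (suffix) + -s (plural) = 4 morpheme(s)

4 morphemes


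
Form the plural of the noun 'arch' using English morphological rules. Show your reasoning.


Apply rule: Add -es (sibilant/fricative ending). 'arch' becomes 'arches'.

arches


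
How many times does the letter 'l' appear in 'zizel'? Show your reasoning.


Letter 'l' in 'zizel': found at position(s) 5 = 1 occurrence(s).

1


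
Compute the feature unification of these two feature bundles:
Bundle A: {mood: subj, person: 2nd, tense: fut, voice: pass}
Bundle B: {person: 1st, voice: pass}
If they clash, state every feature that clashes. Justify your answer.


Compare features:
mood: A=subj vs B=_ -> unified: subj
person: A=2nd vs B=1st -> CLASH
tense: A=fut vs B=_ -> unified: fut
voice: A=pass vs B=pass -> unified: pass
Clash detected on feature 'person' (2nd vs 1st); unification fails.

CLASH on 'person' (2nd vs 1st)


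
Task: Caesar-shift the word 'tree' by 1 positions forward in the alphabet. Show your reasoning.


Shift each letter by 1: t -> u, r -> s, e -> f, e -> f. Result: 'usff'.

usff


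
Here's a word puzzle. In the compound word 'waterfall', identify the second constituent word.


Split 'waterfall' into 'water' + 'fall'. The second part is 'fall'.

fall


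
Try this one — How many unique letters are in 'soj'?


Unique letters in 'soj': {j, o, s} = 3 distinct letters.

3


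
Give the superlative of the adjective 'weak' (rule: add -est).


Apply superlative formation (add -est): 'weak' -> 'weakest'.

weakest


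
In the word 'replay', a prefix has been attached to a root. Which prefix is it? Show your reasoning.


The word 'replay' = 're' (prefix) + 'play' (root). The prefix is 're'.

re


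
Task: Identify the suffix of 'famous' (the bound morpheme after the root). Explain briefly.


The word 'famous' = 'fame' (root) + '-ous' (suffix). The suffix is '-ous'.

ous


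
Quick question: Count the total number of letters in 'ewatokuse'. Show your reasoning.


Spell out 'ewatokuse' and number each letter: e(1), w(2), a(3), t(4), o(5), k(6), u(7), s(8), e(9). Total: 9 letters.

9


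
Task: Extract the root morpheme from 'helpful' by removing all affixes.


Remove suffix '-ful' from 'helpful' to get root 'help'.

help


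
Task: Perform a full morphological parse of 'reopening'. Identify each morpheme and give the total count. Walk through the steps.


Step 1: Identify prefix: 're' (meaning: again)
Step 2: Identify root: 'open'
Step 3: Identify suffix(es): 'ing'
Decomposition: re- (prefix: again) + open (root) + -ing (suffix: ongoing action)
Total morphemes: 3

3 morphemes (re- (prefix: again) + open (root) + -ing (suffix: ongoing action))


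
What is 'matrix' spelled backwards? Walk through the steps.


Reverse 'matrix' character by character: 'xirtam'.

xirtam


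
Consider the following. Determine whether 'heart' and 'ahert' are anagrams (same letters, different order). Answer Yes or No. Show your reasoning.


Sorted letters of 'heart': 'aehrt'
Sorted letters of 'ahert': 'aehrt'
They match.

Yes


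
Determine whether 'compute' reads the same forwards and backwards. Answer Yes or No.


Forward: 'compute'
Reversed: 'etupmoc'
They differ.

No


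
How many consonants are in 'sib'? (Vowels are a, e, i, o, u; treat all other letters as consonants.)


Consonants in 'sib': s, b = 2 consonants.

2
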